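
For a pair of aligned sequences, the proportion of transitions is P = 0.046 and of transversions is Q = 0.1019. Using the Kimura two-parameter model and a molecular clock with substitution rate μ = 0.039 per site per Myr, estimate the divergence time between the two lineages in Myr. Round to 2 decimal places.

2.11

Under the Kimura two-parameter model, d = −½ ln(1 − 2P − Q) − ¼ ln(1 − 2Q).
1 − 2P − Q = 0.8061, giving −½ ln(0.8061) = 0.107774.
1 − 2Q = 0.7962, giving −¼ ln(0.7962) = 0.056976.
d = 0.107774 + 0.056976 = 0.164750.
Under a molecular clock d = 2μt, so t = d/(2μ) = 0.164750 / (2 × 0.039) = 2.11 Myr.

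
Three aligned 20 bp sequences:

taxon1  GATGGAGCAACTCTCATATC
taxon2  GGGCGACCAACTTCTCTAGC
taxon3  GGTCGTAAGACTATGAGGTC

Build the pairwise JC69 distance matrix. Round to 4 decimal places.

d(taxon1,taxon2) = 0.6872, d(taxon1,taxon3) = 0.8240, d(taxon2,taxon3) = 1.2071

taxon1–taxon2: 9/20 sites differ → p = 0.45, d = −0.75 ln(1 − 0.6) = 0.687218 ≈ 0.6872.
taxon1–taxon3: 10/20 sites differ → p = 0.5, d = −0.75 ln(1 − 0.666667) = 0.823960 ≈ 0.8240.
taxon2–taxon3: 12/20 sites differ → p = 0.6, d = −0.75 ln(1 − 0.8) = 1.207078 ≈ 1.2071.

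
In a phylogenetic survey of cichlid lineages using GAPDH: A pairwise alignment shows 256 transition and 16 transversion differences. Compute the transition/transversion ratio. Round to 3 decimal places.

16.000

R = 256/16 = 16.000.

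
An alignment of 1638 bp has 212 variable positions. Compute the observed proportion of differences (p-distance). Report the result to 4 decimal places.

p = 212/1638 = 0.129426… ≈ 0.1294 (to 4 d.p.).

0.1294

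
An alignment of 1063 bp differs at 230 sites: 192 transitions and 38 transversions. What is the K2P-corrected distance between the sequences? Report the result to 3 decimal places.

0.271

P = 192/1063 ≈ 0.180621 and Q = 38/1063 ≈ 0.035748.
Under the Kimura two-parameter model, d = −½ ln(1 − 2P − Q) − ¼ ln(1 − 2Q).
1 − 2P − Q = 0.60301, giving −½ ln(0.60301) = 0.252911.
1 − 2Q = 0.928504, giving −¼ ln(0.928504) = 0.018545.
d = 0.252911 + 0.018545 = 0.271456.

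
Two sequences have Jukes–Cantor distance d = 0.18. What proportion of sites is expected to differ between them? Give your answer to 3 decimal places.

p = (3/4)(1 − e^(−4d/3)) = 0.75 × (1 − e^(-0.24)) = 0.75 × (1 − 0.786628) = 0.160029.

0.160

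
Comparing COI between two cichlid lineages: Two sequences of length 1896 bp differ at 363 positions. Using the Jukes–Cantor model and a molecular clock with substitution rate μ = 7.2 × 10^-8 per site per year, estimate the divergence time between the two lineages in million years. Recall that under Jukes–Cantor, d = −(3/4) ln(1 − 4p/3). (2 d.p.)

1.54

p = 363/1896 ≈ 0.191456.
d = −(3/4) ln(1 − 4p/3) = −0.75 ln(1 − 0.255275) = −0.75 ln(0.744725)
  = −0.75 × (-0.294740) = 0.221055 substitutions/site.
Under a molecular clock d = 2μt, so t = d/(2μ) = 0.221055 / (2 × 7.2 × 10^-8) = 1.54 million years.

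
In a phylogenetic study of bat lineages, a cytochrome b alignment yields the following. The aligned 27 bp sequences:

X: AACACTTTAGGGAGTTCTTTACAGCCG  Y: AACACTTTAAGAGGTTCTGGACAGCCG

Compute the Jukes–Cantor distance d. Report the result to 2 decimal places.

0.21

The sequences differ at 5 of 27 sites (10, 12, 13, 19, 20), so p = 5/27 ≈ 0.185185.
d = −(3/4) ln(1 − 4p/3) = −0.75 ln(1 − 0.246913) = −0.75 ln(0.753087)
  = −0.75 × (-0.283575) = 0.212681 substitutions/site.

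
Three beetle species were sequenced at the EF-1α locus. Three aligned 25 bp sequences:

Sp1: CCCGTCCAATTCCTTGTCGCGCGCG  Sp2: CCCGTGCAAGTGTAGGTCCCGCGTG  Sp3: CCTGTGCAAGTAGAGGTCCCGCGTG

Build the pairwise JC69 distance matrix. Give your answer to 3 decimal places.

Sp1–Sp2: 8/25 sites differ → p = 0.32, d = −0.75 ln(1 − 0.426667) = 0.417216 ≈ 0.417.
Sp1–Sp3: 9/25 sites differ → p = 0.36, d = −0.75 ln(1 − 0.48) = 0.490445 ≈ 0.490.
Sp2–Sp3: 3/25 sites differ → p = 0.12, d = −0.75 ln(1 − 0.16) = 0.130765 ≈ 0.131.

d(Sp1,Sp2) = 0.417, d(Sp1,Sp3) = 0.490, d(Sp2,Sp3) = 0.131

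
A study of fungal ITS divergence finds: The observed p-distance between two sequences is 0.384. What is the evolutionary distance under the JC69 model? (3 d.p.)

0.538

d = −(3/4) ln(1 − 4p/3) = −0.75 ln(1 − 0.512) = −0.75 ln(0.488)
  = −0.75 × (-0.717440) = 0.538080 substitutions/site.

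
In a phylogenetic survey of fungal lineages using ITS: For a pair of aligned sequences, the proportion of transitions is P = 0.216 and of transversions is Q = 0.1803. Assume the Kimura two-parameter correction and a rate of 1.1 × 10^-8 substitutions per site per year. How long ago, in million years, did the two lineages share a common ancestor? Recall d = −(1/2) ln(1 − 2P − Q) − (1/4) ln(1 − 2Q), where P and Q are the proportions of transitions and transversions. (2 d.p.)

Under the Kimura two-parameter model, d = −½ ln(1 − 2P − Q) − ¼ ln(1 − 2Q).
1 − 2P − Q = 0.3877, giving −½ ln(0.3877) = 0.473762.
1 − 2Q = 0.6394, giving −¼ ln(0.6394) = 0.111806.
d = 0.473762 + 0.111806 = 0.585568.
Under a molecular clock d = 2μt, so t = d/(2μ) = 0.585568 / (2 × 1.1 × 10^-8) = 26.62 million years.

26.62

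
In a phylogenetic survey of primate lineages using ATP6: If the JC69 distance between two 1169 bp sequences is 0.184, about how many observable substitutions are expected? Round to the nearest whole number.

Invert JC69: p = (3/4)(1 − e^(−4d/3)) = 0.75 × (1 − e^(-0.245333)) = 0.75 × (1 − 0.782444) = 0.163167.
Expected differing sites = pL ≈ 0.163167 × 1169 = 190.742223 ≈ 191.

191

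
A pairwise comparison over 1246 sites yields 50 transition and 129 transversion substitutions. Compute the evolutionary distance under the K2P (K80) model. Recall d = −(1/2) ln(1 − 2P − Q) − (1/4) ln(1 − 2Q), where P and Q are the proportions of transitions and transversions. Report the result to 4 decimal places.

P = 50/1246 ≈ 0.040128 and Q = 129/1246 ≈ 0.103531.
Under the Kimura two-parameter model, d = −½ ln(1 − 2P − Q) − ¼ ln(1 − 2Q).
1 − 2P − Q = 0.816213, giving −½ ln(0.816213) = 0.101540.
1 − 2Q = 0.792938, giving −¼ ln(0.792938) = 0.058003.
d = 0.101540 + 0.058003 = 0.159543.

0.1595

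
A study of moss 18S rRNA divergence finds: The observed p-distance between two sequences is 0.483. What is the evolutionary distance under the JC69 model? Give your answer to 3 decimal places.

d = −(3/4) ln(1 − 4p/3) = −0.75 ln(1 − 0.644) = −0.75 ln(0.356)
  = −0.75 × (-1.032825) = 0.774619 substitutions/site.

0.775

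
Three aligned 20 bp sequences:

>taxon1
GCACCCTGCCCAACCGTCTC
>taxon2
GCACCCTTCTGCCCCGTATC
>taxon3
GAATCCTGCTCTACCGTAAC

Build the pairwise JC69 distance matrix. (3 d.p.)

taxon1–taxon2: 6/20 sites differ → p = 0.3, d = −0.75 ln(1 − 0.4) = 0.383119 ≈ 0.383.
taxon1–taxon3: 6/20 sites differ → p = 0.3, d = −0.75 ln(1 − 0.4) = 0.383119 ≈ 0.383.
taxon2–taxon3: 7/20 sites differ → p = 0.35, d = −0.75 ln(1 − 0.466667) = 0.471457 ≈ 0.471.

d(taxon1,taxon2) = 0.383, d(taxon1,taxon3) = 0.383, d(taxon2,taxon3) = 0.471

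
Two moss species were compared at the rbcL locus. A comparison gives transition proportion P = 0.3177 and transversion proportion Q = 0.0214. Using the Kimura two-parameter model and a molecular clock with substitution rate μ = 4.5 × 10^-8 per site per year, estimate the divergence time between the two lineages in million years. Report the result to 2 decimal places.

Under the Kimura two-parameter model, d = −½ ln(1 − 2P − Q) − ¼ ln(1 − 2Q).
1 − 2P − Q = 0.3432, giving −½ ln(0.3432) = 0.534721.
1 − 2Q = 0.9572, giving −¼ ln(0.9572) = 0.010936.
d = 0.534721 + 0.010936 = 0.545657.
Under a molecular clock d = 2μt, so t = d/(2μ) = 0.545657 / (2 × 4.5 × 10^-8) = 6.06 million years.

6.06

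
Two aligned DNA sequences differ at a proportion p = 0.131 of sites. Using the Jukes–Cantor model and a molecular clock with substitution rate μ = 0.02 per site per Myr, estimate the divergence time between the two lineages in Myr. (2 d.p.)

3.60

d = −(3/4) ln(1 − 4p/3) = −0.75 ln(1 − 0.174667) = −0.75 ln(0.825333)
  = −0.75 × (-0.191968) = 0.143976 substitutions/site.
Under a molecular clock d = 2μt, so t = d/(2μ) = 0.143976 / (2 × 0.02) = 3.60 Myr.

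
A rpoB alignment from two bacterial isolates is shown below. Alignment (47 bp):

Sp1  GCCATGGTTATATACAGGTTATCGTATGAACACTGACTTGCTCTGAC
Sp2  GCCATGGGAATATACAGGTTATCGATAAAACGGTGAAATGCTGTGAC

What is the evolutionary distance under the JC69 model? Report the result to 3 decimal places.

The sequences differ at 11 of 47 sites, so p = 11/47 ≈ 0.234043.
d = −(3/4) ln(1 − 4p/3) = −0.75 ln(1 − 0.312057) = −0.75 ln(0.687943)
  = −0.75 × (-0.374049) = 0.280537 substitutions/site.

0.281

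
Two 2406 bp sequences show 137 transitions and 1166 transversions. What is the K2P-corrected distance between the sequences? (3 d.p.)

1.327

P = 137/2406 ≈ 0.056941 and Q = 1166/2406 ≈ 0.484622.
Under the Kimura two-parameter model, d = −½ ln(1 − 2P − Q) − ¼ ln(1 − 2Q).
1 − 2P − Q = 0.401496, giving −½ ln(0.401496) = 0.456279.
1 − 2Q = 0.030756, giving −¼ ln(0.030756) = 0.870418.
d = 0.456279 + 0.870418 = 1.326697.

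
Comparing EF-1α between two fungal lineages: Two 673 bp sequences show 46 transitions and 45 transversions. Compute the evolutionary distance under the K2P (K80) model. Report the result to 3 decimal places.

P = 46/673 ≈ 0.068351 and Q = 45/673 ≈ 0.066865.
Under the Kimura two-parameter model, d = −½ ln(1 − 2P − Q) − ¼ ln(1 − 2Q).
1 − 2P − Q = 0.796433, giving −½ ln(0.796433) = 0.113806.
1 − 2Q = 0.86627, giving −¼ ln(0.86627) = 0.035890.
d = 0.113806 + 0.035890 = 0.149696.

0.150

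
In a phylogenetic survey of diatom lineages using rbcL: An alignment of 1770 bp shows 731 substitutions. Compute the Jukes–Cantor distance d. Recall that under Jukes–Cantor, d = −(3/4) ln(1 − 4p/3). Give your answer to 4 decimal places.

0.6000

p = 731/1770 ≈ 0.412994.
d = −(3/4) ln(1 − 4p/3) = −0.75 ln(1 − 0.550659) = −0.75 ln(0.449341)
  = −0.75 × (-0.799973) = 0.599980 substitutions/site.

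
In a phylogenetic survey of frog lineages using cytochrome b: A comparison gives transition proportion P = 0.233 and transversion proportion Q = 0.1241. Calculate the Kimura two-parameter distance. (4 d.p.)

Under the Kimura two-parameter model, d = −½ ln(1 − 2P − Q) − ¼ ln(1 − 2Q).
1 − 2P − Q = 0.4099, giving −½ ln(0.4099) = 0.445921.
1 − 2Q = 0.7518, giving −¼ ln(0.7518) = 0.071321.
d = 0.445921 + 0.071321 = 0.517242.

0.5172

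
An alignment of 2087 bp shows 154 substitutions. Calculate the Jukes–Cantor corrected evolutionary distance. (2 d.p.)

p = 154/2087 ≈ 0.07379.
d = −(3/4) ln(1 − 4p/3) = −0.75 ln(1 − 0.098387) = −0.75 ln(0.901613)
  = −0.75 × (-0.103570) = 0.077678 substitutions/site.

0.08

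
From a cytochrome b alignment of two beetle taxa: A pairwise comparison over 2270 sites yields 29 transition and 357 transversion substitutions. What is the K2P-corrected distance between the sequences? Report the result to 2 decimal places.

0.20

P = 29/2270 ≈ 0.012775 and Q = 357/2270 ≈ 0.157269.
Under the Kimura two-parameter model, d = −½ ln(1 − 2P − Q) − ¼ ln(1 − 2Q).
1 − 2P − Q = 0.817181, giving −½ ln(0.817181) = 0.100947.
1 − 2Q = 0.685462, giving −¼ ln(0.685462) = 0.094416.
d = 0.100947 + 0.094416 = 0.195363.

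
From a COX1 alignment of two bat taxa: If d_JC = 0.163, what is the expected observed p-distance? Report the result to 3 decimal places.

0.147

p = (3/4)(1 − e^(−4d/3)) = 0.75 × (1 − e^(-0.217333)) = 0.75 × (1 − 0.804662) = 0.146504.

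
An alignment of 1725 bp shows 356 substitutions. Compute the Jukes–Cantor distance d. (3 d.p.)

0.241

p = 356/1725 ≈ 0.206377.
d = −(3/4) ln(1 − 4p/3) = −0.75 ln(1 − 0.275169) = −0.75 ln(0.724831)
  = −0.75 × (-0.321817) = 0.241363 substitutions/site.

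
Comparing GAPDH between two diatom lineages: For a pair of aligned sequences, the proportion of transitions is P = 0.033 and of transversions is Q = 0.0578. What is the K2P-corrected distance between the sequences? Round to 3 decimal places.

0.097

Under the Kimura two-parameter model, d = −½ ln(1 − 2P − Q) − ¼ ln(1 − 2Q).
1 − 2P − Q = 0.8762, giving −½ ln(0.8762) = 0.066080.
1 − 2Q = 0.8844, giving −¼ ln(0.8844) = 0.030711.
d = 0.066080 + 0.030711 = 0.096791.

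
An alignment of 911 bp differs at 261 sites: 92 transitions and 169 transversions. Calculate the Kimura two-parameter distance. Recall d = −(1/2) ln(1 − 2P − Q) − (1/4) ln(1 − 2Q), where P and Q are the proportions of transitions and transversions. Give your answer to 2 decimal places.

P = 92/911 ≈ 0.100988 and Q = 169/911 ≈ 0.18551.
Under the Kimura two-parameter model, d = −½ ln(1 − 2P − Q) − ¼ ln(1 − 2Q).
1 − 2P − Q = 0.612514, giving −½ ln(0.612514) = 0.245092.
1 − 2Q = 0.62898, giving −¼ ln(0.62898) = 0.115914.
d = 0.245092 + 0.115914 = 0.361006.

0.36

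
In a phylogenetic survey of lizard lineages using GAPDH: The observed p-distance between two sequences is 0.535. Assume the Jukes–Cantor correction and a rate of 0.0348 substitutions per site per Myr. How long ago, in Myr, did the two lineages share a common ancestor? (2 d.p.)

d = −(3/4) ln(1 − 4p/3) = −0.75 ln(1 − 0.713333) = −0.75 ln(0.286667)
  = −0.75 × (-1.249434) = 0.937076 substitutions/site.
Under a molecular clock d = 2μt, so t = d/(2μ) = 0.937076 / (2 × 0.0348) = 13.46 Myr.

13.46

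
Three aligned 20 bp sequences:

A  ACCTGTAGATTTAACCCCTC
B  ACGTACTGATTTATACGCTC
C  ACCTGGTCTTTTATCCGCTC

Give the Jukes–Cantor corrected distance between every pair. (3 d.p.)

d(A,B) = 0.471, d(A,C) = 0.383, d(B,C) = 0.383

A–B: 7/20 sites differ → p = 0.35, d = −0.75 ln(1 − 0.466667) = 0.471457 ≈ 0.471.
A–C: 6/20 sites differ → p = 0.3, d = −0.75 ln(1 − 0.4) = 0.383119 ≈ 0.383.
B–C: 6/20 sites differ → p = 0.3, d = −0.75 ln(1 − 0.4) = 0.383119 ≈ 0.383.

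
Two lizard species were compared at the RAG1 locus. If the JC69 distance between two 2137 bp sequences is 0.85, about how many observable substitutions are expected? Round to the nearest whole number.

Invert JC69: p = (3/4)(1 − e^(−4d/3)) = 0.75 × (1 − e^(-1.133333)) = 0.75 × (1 − 0.321958) = 0.508532.
Expected differing sites = pL ≈ 0.508532 × 2137 = 1086.732884 ≈ 1087.

1087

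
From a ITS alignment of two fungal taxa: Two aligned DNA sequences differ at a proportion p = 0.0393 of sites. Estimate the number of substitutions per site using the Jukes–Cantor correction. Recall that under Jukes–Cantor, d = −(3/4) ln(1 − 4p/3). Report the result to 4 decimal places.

d = −(3/4) ln(1 − 4p/3) = −0.75 ln(1 − 0.0524) = −0.75 ln(0.9476)
  = −0.75 × (-0.053823) = 0.040367 substitutions/site.

0.0404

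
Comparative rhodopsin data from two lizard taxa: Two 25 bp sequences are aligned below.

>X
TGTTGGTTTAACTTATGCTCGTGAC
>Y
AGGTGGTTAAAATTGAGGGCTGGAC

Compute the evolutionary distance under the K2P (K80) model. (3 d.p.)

Of 25 sites, 1 differences are transitions and 9 are transversions, so P = 1/25 = 0.04 and Q = 9/25 = 0.36.
Under the Kimura two-parameter model, d = −½ ln(1 − 2P − Q) − ¼ ln(1 − 2Q).
1 − 2P − Q = 0.56, giving −½ ln(0.56) = 0.289909.
1 − 2Q = 0.28, giving −¼ ln(0.28) = 0.318241.
d = 0.289909 + 0.318241 = 0.608150.

0.608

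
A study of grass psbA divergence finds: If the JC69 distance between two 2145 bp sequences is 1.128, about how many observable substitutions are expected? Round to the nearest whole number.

Invert JC69: p = (3/4)(1 − e^(−4d/3)) = 0.75 × (1 − e^(-1.504)) = 0.75 × (1 − 0.222239) = 0.583321.
Expected differing sites = pL ≈ 0.583321 × 2145 = 1251.223545 ≈ 1251.

1251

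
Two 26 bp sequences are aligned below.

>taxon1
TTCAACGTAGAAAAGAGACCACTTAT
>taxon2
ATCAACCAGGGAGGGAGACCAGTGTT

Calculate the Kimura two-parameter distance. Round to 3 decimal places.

Of 26 sites, 4 differences are transitions and 6 are transversions, so P = 4/26 ≈ 0.153846 and Q = 6/26 ≈ 0.230769.
Under the Kimura two-parameter model, d = −½ ln(1 − 2P − Q) − ¼ ln(1 − 2Q).
1 − 2P − Q = 0.461539, giving −½ ln(0.461539) = 0.386594.
1 − 2Q = 0.538462, giving −¼ ln(0.538462) = 0.154760.
d = 0.386594 + 0.154760 = 0.541354.

0.541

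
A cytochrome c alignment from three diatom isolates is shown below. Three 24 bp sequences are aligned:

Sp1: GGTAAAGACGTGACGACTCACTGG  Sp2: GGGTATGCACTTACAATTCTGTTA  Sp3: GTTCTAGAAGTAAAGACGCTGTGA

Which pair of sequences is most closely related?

Sp1–Sp2: 13/24 differ, p = 0.542, d = 0.961.
Sp1–Sp3: 10/24 differ, p = 0.417, d = 0.608.
Sp2–Sp3: 13/24 differ, p = 0.542, d = 0.961.
The smallest distance is between Sp1 and Sp3.

Sp1 and Sp3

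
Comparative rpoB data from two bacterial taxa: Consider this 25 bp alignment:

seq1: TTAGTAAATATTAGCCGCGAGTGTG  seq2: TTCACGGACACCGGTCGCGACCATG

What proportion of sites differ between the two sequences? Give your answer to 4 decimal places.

0.5200

The sequences differ at 13 of 25 positions.
p = 13/25 = 0.5200.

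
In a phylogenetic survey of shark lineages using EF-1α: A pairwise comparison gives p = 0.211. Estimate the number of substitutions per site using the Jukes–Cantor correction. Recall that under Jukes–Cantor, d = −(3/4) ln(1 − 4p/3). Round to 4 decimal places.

d = −(3/4) ln(1 − 4p/3) = −0.75 ln(1 − 0.281333) = −0.75 ln(0.718667)
  = −0.75 × (-0.330357) = 0.247768 substitutions/site.

0.2478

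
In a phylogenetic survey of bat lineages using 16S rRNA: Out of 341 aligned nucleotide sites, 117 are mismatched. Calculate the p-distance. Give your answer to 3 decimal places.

0.343

p = 117/341 = 0.343108… ≈ 0.343 (to 3 d.p.).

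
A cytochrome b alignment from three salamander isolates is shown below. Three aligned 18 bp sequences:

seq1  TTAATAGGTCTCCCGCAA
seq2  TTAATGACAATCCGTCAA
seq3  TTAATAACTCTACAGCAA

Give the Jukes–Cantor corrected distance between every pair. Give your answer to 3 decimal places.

seq1–seq2: 7/18 sites differ → p ≈ 0.388889, d = −0.75 ln(1 − 0.518519) = 0.548166 ≈ 0.548.
seq1–seq3: 4/18 sites differ → p ≈ 0.222222, d = −0.75 ln(1 − 0.296296) = 0.263548 ≈ 0.264.
seq2–seq3: 6/18 sites differ → p ≈ 0.333333, d = −0.75 ln(1 − 0.444444) = 0.440839 ≈ 0.441.

d(seq1,seq2) = 0.548, d(seq1,seq3) = 0.264, d(seq2,seq3) = 0.441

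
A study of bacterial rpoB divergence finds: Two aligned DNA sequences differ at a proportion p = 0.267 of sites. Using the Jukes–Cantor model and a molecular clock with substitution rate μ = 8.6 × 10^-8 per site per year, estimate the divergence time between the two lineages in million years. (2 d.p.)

1.92

d = −(3/4) ln(1 − 4p/3) = −0.75 ln(1 − 0.356) = −0.75 ln(0.644)
  = −0.75 × (-0.440057) = 0.330043 substitutions/site.
Under a molecular clock d = 2μt, so t = d/(2μ) = 0.330043 / (2 × 8.6 × 10^-8) = 1.92 million years.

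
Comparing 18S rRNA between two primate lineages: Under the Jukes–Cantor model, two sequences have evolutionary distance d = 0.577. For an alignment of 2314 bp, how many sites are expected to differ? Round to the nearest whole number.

Invert JC69: p = (3/4)(1 − e^(−4d/3)) = 0.75 × (1 − e^(-0.769333)) = 0.75 × (1 − 0.463322) = 0.402509.
Expected differing sites = pL ≈ 0.402509 × 2314 = 931.405826 ≈ 931.

931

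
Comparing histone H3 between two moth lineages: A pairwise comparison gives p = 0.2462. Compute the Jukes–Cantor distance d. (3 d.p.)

0.298

d = −(3/4) ln(1 − 4p/3) = −0.75 ln(1 − 0.328267) = −0.75 ln(0.671733)
  = −0.75 × (-0.397894) = 0.298421 substitutions/site.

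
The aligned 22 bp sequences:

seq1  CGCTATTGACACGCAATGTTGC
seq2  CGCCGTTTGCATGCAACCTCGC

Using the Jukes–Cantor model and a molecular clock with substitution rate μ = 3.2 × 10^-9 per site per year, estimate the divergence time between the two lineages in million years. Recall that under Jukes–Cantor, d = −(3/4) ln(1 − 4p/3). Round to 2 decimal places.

The sequences differ at 8 of 22 sites (4, 5, 8, 9, 12, 17, 18, 20), so p = 8/22 ≈ 0.363636.
d = −(3/4) ln(1 − 4p/3) = −0.75 ln(1 − 0.484848) = −0.75 ln(0.515152)
  = −0.75 × (-0.663293) = 0.497470 substitutions/site.
Under a molecular clock d = 2μt, so t = d/(2μ) = 0.497470 / (2 × 3.2 × 10^-9) = 77.73 million years.

77.73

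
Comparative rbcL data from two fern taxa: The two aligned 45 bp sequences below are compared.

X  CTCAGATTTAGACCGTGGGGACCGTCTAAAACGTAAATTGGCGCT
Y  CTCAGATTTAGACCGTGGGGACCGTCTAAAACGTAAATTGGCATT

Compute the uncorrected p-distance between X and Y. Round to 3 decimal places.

0.044

The sequences differ at 2 of 45 positions (sites 43, 44).
p = 2/45 = 0.044444… ≈ 0.044 (to 3 d.p.).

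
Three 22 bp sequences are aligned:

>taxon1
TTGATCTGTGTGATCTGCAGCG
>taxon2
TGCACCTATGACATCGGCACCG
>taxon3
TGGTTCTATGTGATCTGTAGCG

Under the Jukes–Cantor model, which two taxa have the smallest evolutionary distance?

taxon1 and taxon3

taxon1–taxon2: 8/22 differ, p = 0.364, d = 0.497.
taxon1–taxon3: 4/22 differ, p = 0.182, d = 0.208.
taxon2–taxon3: 8/22 differ, p = 0.364, d = 0.497.
The smallest distance is between taxon1 and taxon3.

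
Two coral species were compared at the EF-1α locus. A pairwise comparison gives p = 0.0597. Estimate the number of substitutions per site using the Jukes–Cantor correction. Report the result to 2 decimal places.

d = −(3/4) ln(1 − 4p/3) = −0.75 ln(1 − 0.0796) = −0.75 ln(0.9204)
  = −0.75 × (-0.082947) = 0.062210 substitutions/site.

0.06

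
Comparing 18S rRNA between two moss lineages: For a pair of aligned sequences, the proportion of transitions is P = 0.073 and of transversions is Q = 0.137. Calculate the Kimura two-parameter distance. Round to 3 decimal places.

0.246

Under the Kimura two-parameter model, d = −½ ln(1 − 2P − Q) − ¼ ln(1 − 2Q).
1 − 2P − Q = 0.717, giving −½ ln(0.717) = 0.166340.
1 − 2Q = 0.726, giving −¼ ln(0.726) = 0.080051.
d = 0.166340 + 0.080051 = 0.246391.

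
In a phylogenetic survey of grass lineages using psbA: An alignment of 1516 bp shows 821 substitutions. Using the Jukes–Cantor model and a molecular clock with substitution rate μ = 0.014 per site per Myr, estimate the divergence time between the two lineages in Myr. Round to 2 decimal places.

p = 821/1516 ≈ 0.541557.
d = −(3/4) ln(1 − 4p/3) = −0.75 ln(1 − 0.722076) = −0.75 ln(0.277924)
  = −0.75 × (-1.280408) = 0.960306 substitutions/site.
Under a molecular clock d = 2μt, so t = d/(2μ) = 0.960306 / (2 × 0.014) = 34.30 Myr.

34.30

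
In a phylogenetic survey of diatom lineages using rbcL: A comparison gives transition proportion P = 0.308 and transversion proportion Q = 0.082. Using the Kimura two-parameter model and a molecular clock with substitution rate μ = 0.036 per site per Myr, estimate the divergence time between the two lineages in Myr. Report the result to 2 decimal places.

Under the Kimura two-parameter model, d = −½ ln(1 − 2P − Q) − ¼ ln(1 − 2Q).
1 − 2P − Q = 0.302, giving −½ ln(0.302) = 0.598664.
1 − 2Q = 0.836, giving −¼ ln(0.836) = 0.044782.
d = 0.598664 + 0.044782 = 0.643446.
Under a molecular clock d = 2μt, so t = d/(2μ) = 0.643446 / (2 × 0.036) = 8.94 Myr.

8.94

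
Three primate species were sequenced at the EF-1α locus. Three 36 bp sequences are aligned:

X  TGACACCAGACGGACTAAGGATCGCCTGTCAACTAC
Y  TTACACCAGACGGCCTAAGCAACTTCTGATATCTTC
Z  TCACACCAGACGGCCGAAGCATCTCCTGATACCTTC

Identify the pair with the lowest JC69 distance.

Y and Z

X–Y: 10/36 differ, p = 0.278, d = 0.347.
X–Z: 9/36 differ, p = 0.250, d = 0.304.
Y–Z: 5/36 differ, p = 0.139, d = 0.154.
The smallest distance is between Y and Z.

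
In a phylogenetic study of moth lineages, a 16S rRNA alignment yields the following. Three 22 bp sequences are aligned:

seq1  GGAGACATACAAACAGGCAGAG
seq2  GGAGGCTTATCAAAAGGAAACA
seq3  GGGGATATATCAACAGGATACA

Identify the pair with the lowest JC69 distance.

seq1–seq2: 9/22 differ, p = 0.409, d = 0.591.
seq1–seq3: 9/22 differ, p = 0.409, d = 0.591.
seq2–seq3: 6/22 differ, p = 0.273, d = 0.339.
The smallest distance is between seq2 and seq3.

seq2 and seq3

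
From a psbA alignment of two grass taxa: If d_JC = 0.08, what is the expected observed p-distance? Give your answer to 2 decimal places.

p = (3/4)(1 − e^(−4d/3)) = 0.75 × (1 − e^(-0.106667)) = 0.75 × (1 − 0.898825) = 0.075881.

0.08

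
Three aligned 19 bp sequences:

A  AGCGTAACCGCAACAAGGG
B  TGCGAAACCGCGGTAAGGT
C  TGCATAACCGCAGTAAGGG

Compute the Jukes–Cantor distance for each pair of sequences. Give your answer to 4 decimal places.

d(A,B) = 0.4099, d(A,C) = 0.2471, d(B,C) = 0.2471

A–B: 6/19 sites differ → p ≈ 0.315789, d = −0.75 ln(1 − 0.421052) = 0.409907 ≈ 0.4099.
A–C: 4/19 sites differ → p ≈ 0.210526, d = −0.75 ln(1 − 0.280701) = 0.247109 ≈ 0.2471.
B–C: 4/19 sites differ → p ≈ 0.210526, d = −0.75 ln(1 − 0.280701) = 0.247109 ≈ 0.2471.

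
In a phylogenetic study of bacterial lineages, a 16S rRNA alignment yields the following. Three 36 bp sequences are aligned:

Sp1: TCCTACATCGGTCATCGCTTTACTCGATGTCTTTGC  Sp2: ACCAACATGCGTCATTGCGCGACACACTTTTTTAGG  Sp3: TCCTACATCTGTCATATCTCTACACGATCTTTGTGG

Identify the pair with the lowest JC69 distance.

Sp1 and Sp3

Sp1–Sp2: 15/36 differ, p = 0.417, d = 0.608.
Sp1–Sp3: 9/36 differ, p = 0.250, d = 0.304.
Sp2–Sp3: 13/36 differ, p = 0.361, d = 0.493.
The smallest distance is between Sp1 and Sp3.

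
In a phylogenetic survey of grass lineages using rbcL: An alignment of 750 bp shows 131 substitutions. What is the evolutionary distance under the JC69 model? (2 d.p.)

0.20

p = 131/750 ≈ 0.174667.
d = −(3/4) ln(1 − 4p/3) = −0.75 ln(1 − 0.232889) = −0.75 ln(0.767111)
  = −0.75 × (-0.265124) = 0.198843 substitutions/site.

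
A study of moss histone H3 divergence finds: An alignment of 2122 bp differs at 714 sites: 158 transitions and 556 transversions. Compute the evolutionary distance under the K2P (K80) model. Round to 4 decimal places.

0.4502

P = 158/2122 ≈ 0.074458 and Q = 556/2122 ≈ 0.262017.
Under the Kimura two-parameter model, d = −½ ln(1 − 2P − Q) − ¼ ln(1 − 2Q).
1 − 2P − Q = 0.589067, giving −½ ln(0.589067) = 0.264608.
1 − 2Q = 0.475966, giving −¼ ln(0.475966) = 0.185602.
d = 0.264608 + 0.185602 = 0.450210.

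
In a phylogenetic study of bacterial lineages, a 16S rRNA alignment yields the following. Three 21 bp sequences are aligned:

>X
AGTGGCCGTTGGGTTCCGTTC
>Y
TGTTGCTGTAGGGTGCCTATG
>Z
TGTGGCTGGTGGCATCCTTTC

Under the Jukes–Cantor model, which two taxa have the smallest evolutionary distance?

X and Z

X–Y: 8/21 differ, p = 0.381, d = 0.532.
X–Z: 6/21 differ, p = 0.286, d = 0.360.
Y–Z: 8/21 differ, p = 0.381, d = 0.532.
The smallest distance is between X and Z.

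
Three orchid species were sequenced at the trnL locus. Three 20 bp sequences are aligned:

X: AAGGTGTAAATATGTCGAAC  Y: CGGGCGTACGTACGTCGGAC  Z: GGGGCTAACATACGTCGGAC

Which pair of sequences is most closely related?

Y and Z

X–Y: 7/20 differ, p = 0.350, d = 0.471.
X–Z: 8/20 differ, p = 0.400, d = 0.572.
Y–Z: 4/20 differ, p = 0.200, d = 0.233.
The smallest distance is between Y and Z.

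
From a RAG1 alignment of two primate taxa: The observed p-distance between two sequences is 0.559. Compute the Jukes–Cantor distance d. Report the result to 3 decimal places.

1.026

d = −(3/4) ln(1 − 4p/3) = −0.75 ln(1 − 0.745333) = −0.75 ln(0.254667)
  = −0.75 × (-1.367798) = 1.025849 substitutions/site.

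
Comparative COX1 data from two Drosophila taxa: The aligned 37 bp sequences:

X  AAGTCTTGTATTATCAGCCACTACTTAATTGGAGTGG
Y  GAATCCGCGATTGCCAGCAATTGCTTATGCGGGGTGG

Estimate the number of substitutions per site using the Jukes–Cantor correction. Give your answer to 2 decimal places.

0.58

The sequences differ at 15 of 37 sites, so p = 15/37 ≈ 0.405405.
d = −(3/4) ln(1 − 4p/3) = −0.75 ln(1 − 0.54054) = −0.75 ln(0.45946)
  = −0.75 × (-0.777703) = 0.583277 substitutions/site.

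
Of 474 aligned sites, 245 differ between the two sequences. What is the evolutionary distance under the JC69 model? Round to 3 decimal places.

0.876

p = 245/474 ≈ 0.516878.
d = −(3/4) ln(1 − 4p/3) = −0.75 ln(1 − 0.689171) = −0.75 ln(0.310829)
  = −0.75 × (-1.168512) = 0.876384 substitutions/site.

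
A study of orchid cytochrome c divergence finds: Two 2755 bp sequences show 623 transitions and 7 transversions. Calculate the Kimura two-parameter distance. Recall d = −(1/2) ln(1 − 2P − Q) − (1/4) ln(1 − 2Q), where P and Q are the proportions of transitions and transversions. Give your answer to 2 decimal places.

0.30

P = 623/2755 ≈ 0.226134 and Q = 7/2755 ≈ 0.002541.
Under the Kimura two-parameter model, d = −½ ln(1 − 2P − Q) − ¼ ln(1 − 2Q).
1 − 2P − Q = 0.545191, giving −½ ln(0.545191) = 0.303310.
1 − 2Q = 0.994918, giving −¼ ln(0.994918) = 0.001274.
d = 0.303310 + 0.001274 = 0.304584.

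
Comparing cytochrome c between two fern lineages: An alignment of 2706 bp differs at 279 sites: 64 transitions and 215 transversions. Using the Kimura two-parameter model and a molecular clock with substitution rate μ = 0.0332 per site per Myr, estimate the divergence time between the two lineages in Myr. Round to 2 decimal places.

P = 64/2706 ≈ 0.023651 and Q = 215/2706 ≈ 0.079453.
Under the Kimura two-parameter model, d = −½ ln(1 − 2P − Q) − ¼ ln(1 − 2Q).
1 − 2P − Q = 0.873245, giving −½ ln(0.873245) = 0.067770.
1 − 2Q = 0.841094, giving −¼ ln(0.841094) = 0.043263.
d = 0.067770 + 0.043263 = 0.111033.
Under a molecular clock d = 2μt, so t = d/(2μ) = 0.111033 / (2 × 0.0332) = 1.67 Myr.

1.67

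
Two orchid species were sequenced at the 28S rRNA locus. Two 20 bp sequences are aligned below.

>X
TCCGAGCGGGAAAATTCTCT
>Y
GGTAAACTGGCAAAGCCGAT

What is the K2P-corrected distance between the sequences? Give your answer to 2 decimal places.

0.99

Of 20 sites, 4 differences are transitions and 7 are transversions, so P = 4/20 = 0.2 and Q = 7/20 = 0.35.
Under the Kimura two-parameter model, d = −½ ln(1 − 2P − Q) − ¼ ln(1 − 2Q).
1 − 2P − Q = 0.25, giving −½ ln(0.25) = 0.693147.
1 − 2Q = 0.3, giving −¼ ln(0.3) = 0.300993.
d = 0.693147 + 0.300993 = 0.994140.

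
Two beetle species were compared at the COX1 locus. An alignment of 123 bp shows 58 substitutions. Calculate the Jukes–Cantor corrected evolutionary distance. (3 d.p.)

p = 58/123 ≈ 0.471545.
d = −(3/4) ln(1 − 4p/3) = −0.75 ln(1 − 0.628727) = −0.75 ln(0.371273)
  = −0.75 × (-0.990818) = 0.743114 substitutions/site.

0.743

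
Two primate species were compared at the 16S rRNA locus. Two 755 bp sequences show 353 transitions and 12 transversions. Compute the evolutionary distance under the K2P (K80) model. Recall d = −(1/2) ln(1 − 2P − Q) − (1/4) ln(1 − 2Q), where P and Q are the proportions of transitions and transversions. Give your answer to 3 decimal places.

1.516

P = 353/755 ≈ 0.46755 and Q = 12/755 ≈ 0.015894.
Under the Kimura two-parameter model, d = −½ ln(1 − 2P − Q) − ¼ ln(1 − 2Q).
1 − 2P − Q = 0.049006, giving −½ ln(0.049006) = 1.507906.
1 − 2Q = 0.968212, giving −¼ ln(0.968212) = 0.008076.
d = 1.507906 + 0.008076 = 1.515982.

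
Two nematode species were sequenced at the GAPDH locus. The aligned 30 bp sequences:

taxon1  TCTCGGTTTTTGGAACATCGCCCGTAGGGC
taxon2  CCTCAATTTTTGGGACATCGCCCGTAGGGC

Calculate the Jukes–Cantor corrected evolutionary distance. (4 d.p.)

The sequences differ at 4 of 30 sites (1, 5, 6, 14), so p = 4/30 ≈ 0.133333.
d = −(3/4) ln(1 − 4p/3) = −0.75 ln(1 − 0.177777) = −0.75 ln(0.822223)
  = −0.75 × (-0.195744) = 0.146808 substitutions/site.

0.1468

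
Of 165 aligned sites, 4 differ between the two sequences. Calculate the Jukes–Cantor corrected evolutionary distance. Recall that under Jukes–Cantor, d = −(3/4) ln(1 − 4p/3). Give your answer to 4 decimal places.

p = 4/165 ≈ 0.024242.
d = −(3/4) ln(1 − 4p/3) = −0.75 ln(1 − 0.032323) = −0.75 ln(0.967677)
  = −0.75 × (-0.032857) = 0.024643 substitutions/site.

0.0246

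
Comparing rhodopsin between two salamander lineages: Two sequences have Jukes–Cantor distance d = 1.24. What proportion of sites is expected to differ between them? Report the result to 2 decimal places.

0.61

p = (3/4)(1 − e^(−4d/3)) = 0.75 × (1 − e^(-1.653333)) = 0.75 × (1 − 0.191411) = 0.606442.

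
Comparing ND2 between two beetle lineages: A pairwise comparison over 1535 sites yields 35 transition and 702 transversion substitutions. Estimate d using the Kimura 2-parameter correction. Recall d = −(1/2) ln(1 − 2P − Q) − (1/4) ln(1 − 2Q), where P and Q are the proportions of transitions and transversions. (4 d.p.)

P = 35/1535 ≈ 0.022801 and Q = 702/1535 ≈ 0.457329.
Under the Kimura two-parameter model, d = −½ ln(1 − 2P − Q) − ¼ ln(1 − 2Q).
1 − 2P − Q = 0.497069, giving −½ ln(0.497069) = 0.349513.
1 − 2Q = 0.085342, giving −¼ ln(0.085342) = 0.615272.
d = 0.349513 + 0.615272 = 0.964785.

0.9648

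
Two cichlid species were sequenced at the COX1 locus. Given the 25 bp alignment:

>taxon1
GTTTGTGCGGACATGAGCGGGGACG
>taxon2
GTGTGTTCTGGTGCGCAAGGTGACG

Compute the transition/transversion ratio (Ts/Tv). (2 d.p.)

Transitions are A↔G and C↔T; transversions are all other mismatches.
Transitions: 5. Transversions: 6.
R = 5/6 = 0.833333… ≈ 0.83 (to 2 d.p.).

0.83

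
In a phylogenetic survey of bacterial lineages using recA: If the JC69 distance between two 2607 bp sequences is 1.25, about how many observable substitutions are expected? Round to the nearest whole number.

1586

Invert JC69: p = (3/4)(1 − e^(−4d/3)) = 0.75 × (1 − e^(-1.666667)) = 0.75 × (1 − 0.188876) = 0.608343.
Expected differing sites = pL ≈ 0.608343 × 2607 = 1585.950201 ≈ 1586.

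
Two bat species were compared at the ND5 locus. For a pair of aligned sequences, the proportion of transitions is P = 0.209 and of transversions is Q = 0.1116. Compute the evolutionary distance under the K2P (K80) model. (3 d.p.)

0.440

Under the Kimura two-parameter model, d = −½ ln(1 − 2P − Q) − ¼ ln(1 − 2Q).
1 − 2P − Q = 0.4704, giving −½ ln(0.4704) = 0.377086.
1 − 2Q = 0.7768, giving −¼ ln(0.7768) = 0.063143.
d = 0.377086 + 0.063143 = 0.440229.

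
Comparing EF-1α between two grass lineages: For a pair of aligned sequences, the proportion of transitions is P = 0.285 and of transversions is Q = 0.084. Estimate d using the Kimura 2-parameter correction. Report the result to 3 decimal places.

0.577

Under the Kimura two-parameter model, d = −½ ln(1 − 2P − Q) − ¼ ln(1 − 2Q).
1 − 2P − Q = 0.346, giving −½ ln(0.346) = 0.530658.
1 − 2Q = 0.832, giving −¼ ln(0.832) = 0.045981.
d = 0.530658 + 0.045981 = 0.576639.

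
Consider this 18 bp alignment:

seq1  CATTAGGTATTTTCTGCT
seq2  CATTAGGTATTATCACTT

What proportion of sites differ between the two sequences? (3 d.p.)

The sequences differ at 4 of 18 positions (sites 12, 15, 16, 17).
p = 4/18 = 0.222222… ≈ 0.222 (to 3 d.p.).

0.222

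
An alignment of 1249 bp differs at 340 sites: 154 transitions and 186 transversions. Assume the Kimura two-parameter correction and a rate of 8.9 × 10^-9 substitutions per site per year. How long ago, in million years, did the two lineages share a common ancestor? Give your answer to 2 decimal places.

19.11

P = 154/1249 ≈ 0.123299 and Q = 186/1249 ≈ 0.148919.
Under the Kimura two-parameter model, d = −½ ln(1 − 2P − Q) − ¼ ln(1 − 2Q).
1 − 2P − Q = 0.604483, giving −½ ln(0.604483) = 0.251691.
1 − 2Q = 0.702162, giving −¼ ln(0.702162) = 0.088398.
d = 0.251691 + 0.088398 = 0.340089.
Under a molecular clock d = 2μt, so t = d/(2μ) = 0.340089 / (2 × 8.9 × 10^-9) = 19.11 million years.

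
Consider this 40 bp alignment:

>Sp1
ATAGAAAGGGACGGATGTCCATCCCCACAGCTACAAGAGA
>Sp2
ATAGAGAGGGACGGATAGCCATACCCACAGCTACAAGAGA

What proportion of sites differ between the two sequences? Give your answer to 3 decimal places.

The sequences differ at 4 of 40 positions (sites 6, 17, 18, 23).
p = 4/40 = 0.100.

0.100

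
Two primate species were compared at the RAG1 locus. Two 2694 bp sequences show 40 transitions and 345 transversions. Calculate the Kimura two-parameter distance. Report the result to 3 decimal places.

0.160

P = 40/2694 ≈ 0.014848 and Q = 345/2694 ≈ 0.128062.
Under the Kimura two-parameter model, d = −½ ln(1 − 2P − Q) − ¼ ln(1 − 2Q).
1 − 2P − Q = 0.842242, giving −½ ln(0.842242) = 0.085844.
1 − 2Q = 0.743876, giving −¼ ln(0.743876) = 0.073970.
d = 0.085844 + 0.073970 = 0.159814.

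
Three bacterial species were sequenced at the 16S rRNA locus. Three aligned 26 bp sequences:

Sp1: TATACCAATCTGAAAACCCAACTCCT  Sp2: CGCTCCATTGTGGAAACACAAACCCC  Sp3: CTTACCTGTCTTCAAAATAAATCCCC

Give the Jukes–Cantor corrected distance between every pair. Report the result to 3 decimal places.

Sp1–Sp2: 11/26 sites differ → p ≈ 0.423077, d = −0.75 ln(1 − 0.564103) = 0.622762 ≈ 0.623.
Sp1–Sp3: 12/26 sites differ → p ≈ 0.461538, d = −0.75 ln(1 − 0.615384) = 0.716632 ≈ 0.717.
Sp2–Sp3: 12/26 sites differ → p ≈ 0.461538, d = −0.75 ln(1 − 0.615384) = 0.716632 ≈ 0.717.

d(Sp1,Sp2) = 0.623, d(Sp1,Sp3) = 0.717, d(Sp2,Sp3) = 0.717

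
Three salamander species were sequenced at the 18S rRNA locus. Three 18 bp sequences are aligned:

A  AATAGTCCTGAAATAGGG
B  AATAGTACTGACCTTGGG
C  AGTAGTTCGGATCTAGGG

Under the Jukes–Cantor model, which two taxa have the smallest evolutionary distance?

A–B: 4/18 differ, p = 0.222, d = 0.264.
A–C: 5/18 differ, p = 0.278, d = 0.347.
B–C: 5/18 differ, p = 0.278, d = 0.347.
The smallest distance is between A and B.

A and B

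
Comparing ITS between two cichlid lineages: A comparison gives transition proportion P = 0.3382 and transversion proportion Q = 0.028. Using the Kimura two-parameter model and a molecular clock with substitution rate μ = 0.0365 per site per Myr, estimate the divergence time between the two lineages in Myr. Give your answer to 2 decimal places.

8.54

Under the Kimura two-parameter model, d = −½ ln(1 − 2P − Q) − ¼ ln(1 − 2Q).
1 − 2P − Q = 0.2956, giving −½ ln(0.2956) = 0.609374.
1 − 2Q = 0.944, giving −¼ ln(0.944) = 0.014407.
d = 0.609374 + 0.014407 = 0.623781.
Under a molecular clock d = 2μt, so t = d/(2μ) = 0.623781 / (2 × 0.0365) = 8.54 Myr.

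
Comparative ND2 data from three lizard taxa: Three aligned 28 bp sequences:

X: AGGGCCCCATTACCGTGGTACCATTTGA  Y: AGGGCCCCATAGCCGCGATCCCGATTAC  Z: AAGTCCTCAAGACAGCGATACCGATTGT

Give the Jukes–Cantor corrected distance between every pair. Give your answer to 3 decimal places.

X–Y: 9/28 sites differ → p ≈ 0.321429, d = −0.75 ln(1 − 0.428572) = 0.419713 ≈ 0.420.
X–Z: 11/28 sites differ → p ≈ 0.392857, d = −0.75 ln(1 − 0.523809) = 0.556452 ≈ 0.556.
Y–Z: 10/28 sites differ → p ≈ 0.357143, d = −0.75 ln(1 − 0.476191) = 0.484971 ≈ 0.485.

d(X,Y) = 0.420, d(X,Z) = 0.556, d(Y,Z) = 0.485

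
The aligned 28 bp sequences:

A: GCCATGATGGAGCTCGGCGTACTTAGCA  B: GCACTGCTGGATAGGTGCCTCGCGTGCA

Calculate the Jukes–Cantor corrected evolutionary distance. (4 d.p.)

0.8240

The sequences differ at 14 of 28 sites, so p = 14/28 = 0.5.
d = −(3/4) ln(1 − 4p/3) = −0.75 ln(1 − 0.666667) = −0.75 ln(0.333333)
  = −0.75 × (-1.098613) = 0.823960 substitutions/site.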